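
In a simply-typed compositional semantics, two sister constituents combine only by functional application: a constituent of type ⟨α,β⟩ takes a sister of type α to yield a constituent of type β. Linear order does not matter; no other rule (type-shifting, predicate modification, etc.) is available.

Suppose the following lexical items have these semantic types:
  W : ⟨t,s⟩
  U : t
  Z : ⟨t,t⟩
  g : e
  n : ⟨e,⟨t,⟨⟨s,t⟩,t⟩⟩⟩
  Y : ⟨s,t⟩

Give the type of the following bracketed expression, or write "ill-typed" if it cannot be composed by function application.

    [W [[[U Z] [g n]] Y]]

[U Z]: ⟨t,t⟩ applied to t yields t.
[g n]: ⟨e,⟨t,⟨⟨s,t⟩,t⟩⟩⟩ applied to e yields ⟨t,⟨⟨s,t⟩,t⟩⟩.
[[U Z] [g n]]: ⟨t,⟨⟨s,t⟩,t⟩⟩ applied to t yields ⟨⟨s,t⟩,t⟩.
[[[U Z] [g n]] Y]: ⟨⟨s,t⟩,t⟩ applied to ⟨s,t⟩ yields t.
[W [[[U Z] [g n]] Y]]: ⟨t,s⟩ applied to t yields s.

s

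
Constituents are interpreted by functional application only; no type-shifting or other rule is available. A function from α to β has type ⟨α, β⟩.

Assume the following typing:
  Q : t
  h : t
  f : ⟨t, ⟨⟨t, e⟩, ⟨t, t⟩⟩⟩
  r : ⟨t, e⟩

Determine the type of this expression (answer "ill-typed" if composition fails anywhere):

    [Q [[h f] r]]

t

At [h f], f : ⟨t, ⟨⟨t, e⟩, ⟨t, t⟩⟩⟩ takes h : t, giving ⟨⟨t, e⟩, ⟨t, t⟩⟩.
At [[h f] r], [h f] : ⟨⟨t, e⟩, ⟨t, t⟩⟩ takes r : ⟨t, e⟩, giving ⟨t, t⟩.
At [Q [[h f] r]], [[h f] r] : ⟨t, t⟩ takes Q : t, giving t.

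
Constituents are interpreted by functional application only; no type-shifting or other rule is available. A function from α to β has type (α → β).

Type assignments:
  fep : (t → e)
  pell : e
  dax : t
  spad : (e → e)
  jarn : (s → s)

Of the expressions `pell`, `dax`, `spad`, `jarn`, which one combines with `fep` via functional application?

dax

pell : e — fep needs t; pell needs nothing (atomic); neither fits.
dax — combines: fep : (t → e) takes dax : t as argument, giving e.
spad : (e → e) — fep needs t; spad needs e; neither fits.
jarn : (s → s) — fep needs t; jarn needs s; neither fits.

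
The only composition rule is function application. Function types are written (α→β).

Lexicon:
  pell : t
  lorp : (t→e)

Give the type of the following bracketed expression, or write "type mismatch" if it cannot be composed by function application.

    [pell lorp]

[pell lorp]: functor lorp : (t→e), argument pell : t; result e.

e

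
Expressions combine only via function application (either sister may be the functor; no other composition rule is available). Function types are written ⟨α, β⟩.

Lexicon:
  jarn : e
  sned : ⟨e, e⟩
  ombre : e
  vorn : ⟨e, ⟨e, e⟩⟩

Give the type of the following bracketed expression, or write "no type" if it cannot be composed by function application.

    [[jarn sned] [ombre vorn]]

e

[jarn sned]: functor sned : ⟨e, e⟩, argument jarn : e; result e.
[ombre vorn]: functor vorn : ⟨e, ⟨e, e⟩⟩, argument ombre : e; result ⟨e, e⟩.
[[jarn sned] [ombre vorn]]: functor [ombre vorn] : ⟨e, e⟩, argument [jarn sned] : e; result e.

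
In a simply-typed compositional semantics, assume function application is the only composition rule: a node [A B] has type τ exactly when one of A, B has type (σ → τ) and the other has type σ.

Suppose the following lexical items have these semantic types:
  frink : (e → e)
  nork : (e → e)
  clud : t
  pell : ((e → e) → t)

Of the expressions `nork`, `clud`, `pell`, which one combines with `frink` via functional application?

pell

nork : (e → e) — frink needs e; nork needs e; neither fits.
clud : t — frink needs e; clud needs nothing (atomic); neither fits.
pell — combines: pell : ((e → e) → t) takes frink : (e → e) as argument, giving t.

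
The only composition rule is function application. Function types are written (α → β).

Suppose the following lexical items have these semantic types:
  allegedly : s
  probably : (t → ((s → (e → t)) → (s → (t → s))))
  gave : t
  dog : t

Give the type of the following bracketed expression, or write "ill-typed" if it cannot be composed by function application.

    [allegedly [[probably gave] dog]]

ill-typed

At [probably gave], probably : (t → ((s → (e → t)) → (s → (t → s)))) takes gave : t, giving ((s → (e → t)) → (s → (t → s))).
[[probably gave] dog]: ((s → (e → t)) → (s → (t → s))) with t — neither is a function whose domain matches the other; composition fails here.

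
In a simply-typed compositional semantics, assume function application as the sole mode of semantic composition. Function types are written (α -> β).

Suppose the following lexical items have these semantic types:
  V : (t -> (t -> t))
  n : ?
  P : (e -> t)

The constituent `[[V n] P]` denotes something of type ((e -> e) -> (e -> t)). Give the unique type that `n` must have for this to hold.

For [[V n] P] to have type ((e -> e) -> (e -> t)) with P of type (e -> t), [V n] must be the function: [V n] : ((e -> t) -> ((e -> e) -> (e -> t))).
For [V n] to have type ((e -> t) -> ((e -> e) -> (e -> t))) with V of type (t -> (t -> t)), n must be the function: n : ((t -> (t -> t)) -> ((e -> t) -> ((e -> e) -> (e -> t)))).

((t -> (t -> t)) -> ((e -> t) -> ((e -> e) -> (e -> t))))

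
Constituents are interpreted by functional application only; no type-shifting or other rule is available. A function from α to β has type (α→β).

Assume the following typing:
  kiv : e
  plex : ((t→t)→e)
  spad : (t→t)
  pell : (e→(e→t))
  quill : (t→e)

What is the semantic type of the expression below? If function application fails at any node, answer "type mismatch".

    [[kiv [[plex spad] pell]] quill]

[plex spad]: ((t→t)→e) applied to (t→t) yields e.
[[plex spad] pell]: (e→(e→t)) applied to e yields (e→t).
[kiv [[plex spad] pell]]: (e→t) applied to e yields t.
[[kiv [[plex spad] pell]] quill]: (t→e) applied to t yields e.

e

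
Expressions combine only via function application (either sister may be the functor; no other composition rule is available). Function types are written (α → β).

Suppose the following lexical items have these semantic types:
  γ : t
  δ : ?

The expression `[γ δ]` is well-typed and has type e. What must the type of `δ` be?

[γ δ] is required to be e. γ : t cannot yield e as functor, so δ : (t → e).

(t → e)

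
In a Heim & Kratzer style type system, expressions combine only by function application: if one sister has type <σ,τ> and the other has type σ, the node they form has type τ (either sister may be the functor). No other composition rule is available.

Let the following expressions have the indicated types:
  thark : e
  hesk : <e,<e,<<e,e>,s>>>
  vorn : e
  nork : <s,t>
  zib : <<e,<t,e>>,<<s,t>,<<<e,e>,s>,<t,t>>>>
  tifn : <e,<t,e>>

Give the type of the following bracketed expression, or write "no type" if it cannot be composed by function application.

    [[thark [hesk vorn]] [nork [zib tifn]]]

<t,t>

At [hesk vorn], hesk : <e,<e,<<e,e>,s>>> takes vorn : e, giving <e,<<e,e>,s>>.
At [thark [hesk vorn]], [hesk vorn] : <e,<<e,e>,s>> takes thark : e, giving <<e,e>,s>.
At [zib tifn], zib : <<e,<t,e>>,<<s,t>,<<<e,e>,s>,<t,t>>>> takes tifn : <e,<t,e>>, giving <<s,t>,<<<e,e>,s>,<t,t>>>.
At [nork [zib tifn]], [zib tifn] : <<s,t>,<<<e,e>,s>,<t,t>>> takes nork : <s,t>, giving <<<e,e>,s>,<t,t>>.
At [[thark [hesk vorn]] [nork [zib tifn]]], [nork [zib tifn]] : <<<e,e>,s>,<t,t>> takes [thark [hesk vorn]] : <<e,e>,s>, giving <t,t>.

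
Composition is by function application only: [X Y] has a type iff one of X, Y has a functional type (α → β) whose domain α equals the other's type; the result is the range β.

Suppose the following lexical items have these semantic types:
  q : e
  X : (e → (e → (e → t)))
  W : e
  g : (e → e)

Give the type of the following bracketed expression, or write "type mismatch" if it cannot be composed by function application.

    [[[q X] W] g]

[q X]: X is (e → (e → (e → t))), q is e; result (e → (e → t)).
[[q X] W]: [q X] is (e → (e → t)), W is e; result (e → t).
[[[q X] W] g]: (e → t) and (e → e) cannot combine by function application — type clash.

type mismatch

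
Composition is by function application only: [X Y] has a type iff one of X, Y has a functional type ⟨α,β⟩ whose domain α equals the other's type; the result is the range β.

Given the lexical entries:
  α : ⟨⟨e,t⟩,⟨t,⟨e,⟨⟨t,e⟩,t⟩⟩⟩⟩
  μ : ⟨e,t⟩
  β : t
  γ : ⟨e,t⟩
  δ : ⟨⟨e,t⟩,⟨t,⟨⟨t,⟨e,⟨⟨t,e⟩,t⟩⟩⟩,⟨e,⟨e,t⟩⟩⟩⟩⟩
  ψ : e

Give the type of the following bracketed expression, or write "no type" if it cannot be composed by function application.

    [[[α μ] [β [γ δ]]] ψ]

[α μ]: functor α : ⟨⟨e,t⟩,⟨t,⟨e,⟨⟨t,e⟩,t⟩⟩⟩⟩, argument μ : ⟨e,t⟩; result ⟨t,⟨e,⟨⟨t,e⟩,t⟩⟩⟩.
[γ δ]: functor δ : ⟨⟨e,t⟩,⟨t,⟨⟨t,⟨e,⟨⟨t,e⟩,t⟩⟩⟩,⟨e,⟨e,t⟩⟩⟩⟩⟩, argument γ : ⟨e,t⟩; result ⟨t,⟨⟨t,⟨e,⟨⟨t,e⟩,t⟩⟩⟩,⟨e,⟨e,t⟩⟩⟩⟩.
[β [γ δ]]: functor [γ δ] : ⟨t,⟨⟨t,⟨e,⟨⟨t,e⟩,t⟩⟩⟩,⟨e,⟨e,t⟩⟩⟩⟩, argument β : t; result ⟨⟨t,⟨e,⟨⟨t,e⟩,t⟩⟩⟩,⟨e,⟨e,t⟩⟩⟩.
[[α μ] [β [γ δ]]]: functor [β [γ δ]] : ⟨⟨t,⟨e,⟨⟨t,e⟩,t⟩⟩⟩,⟨e,⟨e,t⟩⟩⟩, argument [α μ] : ⟨t,⟨e,⟨⟨t,e⟩,t⟩⟩⟩; result ⟨e,⟨e,t⟩⟩.
[[[α μ] [β [γ δ]]] ψ]: functor [[α μ] [β [γ δ]]] : ⟨e,⟨e,t⟩⟩, argument ψ : e; result ⟨e,t⟩.

⟨e,t⟩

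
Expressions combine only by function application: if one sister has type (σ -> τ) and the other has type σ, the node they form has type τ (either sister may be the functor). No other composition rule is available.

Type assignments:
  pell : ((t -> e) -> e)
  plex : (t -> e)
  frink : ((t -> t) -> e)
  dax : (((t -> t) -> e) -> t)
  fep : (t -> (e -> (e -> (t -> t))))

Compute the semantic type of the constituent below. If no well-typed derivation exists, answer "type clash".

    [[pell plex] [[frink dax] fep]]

(e -> (t -> t))

[pell plex]: ((t -> e) -> e) applied to (t -> e) yields e.
[frink dax]: (((t -> t) -> e) -> t) applied to ((t -> t) -> e) yields t.
[[frink dax] fep]: (t -> (e -> (e -> (t -> t)))) applied to t yields (e -> (e -> (t -> t))).
[[pell plex] [[frink dax] fep]]: (e -> (e -> (t -> t))) applied to e yields (e -> (t -> t)).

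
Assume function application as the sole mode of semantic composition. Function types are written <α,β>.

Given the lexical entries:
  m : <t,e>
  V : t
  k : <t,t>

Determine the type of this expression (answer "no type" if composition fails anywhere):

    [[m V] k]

no type

At [m V], m : <t,e> takes V : t, giving e.
[[m V] k]: e and <t,t> cannot combine by function application — type clash.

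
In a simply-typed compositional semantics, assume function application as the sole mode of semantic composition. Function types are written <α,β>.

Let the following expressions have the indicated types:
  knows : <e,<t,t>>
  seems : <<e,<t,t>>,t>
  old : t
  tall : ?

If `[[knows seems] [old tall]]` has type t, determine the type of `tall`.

<t,<t,t>>

At [[knows seems] [old tall]] (required: t): [knows seems] is t, which is not a function with range t; hence [old tall] is the functor — type <t,t>.
At [old tall] (required: <t,t>): old is t, which is not a function with range <t,t>; hence tall is the functor — type <t,<t,t>>.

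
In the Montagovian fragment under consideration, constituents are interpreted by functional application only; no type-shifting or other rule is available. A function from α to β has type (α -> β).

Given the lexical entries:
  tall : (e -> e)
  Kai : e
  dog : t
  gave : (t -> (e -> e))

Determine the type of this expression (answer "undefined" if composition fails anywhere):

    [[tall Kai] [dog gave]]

e

[tall Kai] — tall of type (e -> e) combines with Kai of type e: type e.
[dog gave] — gave of type (t -> (e -> e)) combines with dog of type t: type (e -> e).
[[tall Kai] [dog gave]] — [dog gave] of type (e -> e) combines with [tall Kai] of type e: type e.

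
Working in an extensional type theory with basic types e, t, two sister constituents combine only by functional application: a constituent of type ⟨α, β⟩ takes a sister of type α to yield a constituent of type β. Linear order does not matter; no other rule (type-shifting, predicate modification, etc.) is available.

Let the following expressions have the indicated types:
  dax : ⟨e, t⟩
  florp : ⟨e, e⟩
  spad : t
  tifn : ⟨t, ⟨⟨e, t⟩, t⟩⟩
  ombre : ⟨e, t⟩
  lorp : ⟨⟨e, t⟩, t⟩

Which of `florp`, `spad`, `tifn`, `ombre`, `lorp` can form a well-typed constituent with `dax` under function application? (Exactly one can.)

florp : ⟨e, e⟩ — dax needs e; florp needs e; neither fits.
spad : t — dax needs e; spad needs nothing (atomic); neither fits.
tifn : ⟨t, ⟨⟨e, t⟩, t⟩⟩ — dax needs e; tifn needs t; neither fits.
ombre : ⟨e, t⟩ — dax needs e; ombre needs e; neither fits.
lorp — combines: lorp : ⟨⟨e, t⟩, t⟩ takes dax : ⟨e, t⟩ as argument, giving t.

lorp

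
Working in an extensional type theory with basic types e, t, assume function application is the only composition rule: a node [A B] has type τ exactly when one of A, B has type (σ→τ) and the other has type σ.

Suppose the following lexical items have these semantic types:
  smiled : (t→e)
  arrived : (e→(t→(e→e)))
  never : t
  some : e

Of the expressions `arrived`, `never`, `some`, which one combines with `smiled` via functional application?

arrived : (e→(t→(e→e))) — does not combine with smiled.
never — combines: smiled : (t→e) takes never : t as argument, giving e.
some : e — does not combine with smiled.

never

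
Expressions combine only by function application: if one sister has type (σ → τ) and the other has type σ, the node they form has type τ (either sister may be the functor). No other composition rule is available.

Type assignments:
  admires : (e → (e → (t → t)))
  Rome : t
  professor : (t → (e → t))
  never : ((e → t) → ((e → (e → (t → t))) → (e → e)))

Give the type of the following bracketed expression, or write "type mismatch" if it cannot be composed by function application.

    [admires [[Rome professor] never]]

(e → e)

[Rome professor]: professor is (t → (e → t)), Rome is t; result (e → t).
[[Rome professor] never]: never is ((e → t) → ((e → (e → (t → t))) → (e → e))), [Rome professor] is (e → t); result ((e → (e → (t → t))) → (e → e)).
[admires [[Rome professor] never]]: [[Rome professor] never] is ((e → (e → (t → t))) → (e → e)), admires is (e → (e → (t → t))); result (e → e).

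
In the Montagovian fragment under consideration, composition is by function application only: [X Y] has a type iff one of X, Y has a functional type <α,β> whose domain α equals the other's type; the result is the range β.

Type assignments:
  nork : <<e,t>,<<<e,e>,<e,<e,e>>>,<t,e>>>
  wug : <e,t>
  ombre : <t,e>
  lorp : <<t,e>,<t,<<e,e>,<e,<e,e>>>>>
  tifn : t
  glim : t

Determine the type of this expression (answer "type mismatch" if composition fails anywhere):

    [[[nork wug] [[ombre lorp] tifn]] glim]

[nork wug]: functor nork : <<e,t>,<<<e,e>,<e,<e,e>>>,<t,e>>>, argument wug : <e,t>; result <<<e,e>,<e,<e,e>>>,<t,e>>.
[ombre lorp]: functor lorp : <<t,e>,<t,<<e,e>,<e,<e,e>>>>>, argument ombre : <t,e>; result <t,<<e,e>,<e,<e,e>>>>.
[[ombre lorp] tifn]: functor [ombre lorp] : <t,<<e,e>,<e,<e,e>>>>, argument tifn : t; result <<e,e>,<e,<e,e>>>.
[[nork wug] [[ombre lorp] tifn]]: functor [nork wug] : <<<e,e>,<e,<e,e>>>,<t,e>>, argument [[ombre lorp] tifn] : <<e,e>,<e,<e,e>>>; result <t,e>.
[[[nork wug] [[ombre lorp] tifn]] glim]: functor [[nork wug] [[ombre lorp] tifn]] : <t,e>, argument glim : t; result e.

e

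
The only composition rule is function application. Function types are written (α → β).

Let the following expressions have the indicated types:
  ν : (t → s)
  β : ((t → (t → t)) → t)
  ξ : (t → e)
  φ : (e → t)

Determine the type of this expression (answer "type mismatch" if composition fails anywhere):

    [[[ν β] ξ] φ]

type mismatch

At [ν β]: neither (t → s) nor ((t → (t → t)) → t) can take the other as argument; the node is ill-typed.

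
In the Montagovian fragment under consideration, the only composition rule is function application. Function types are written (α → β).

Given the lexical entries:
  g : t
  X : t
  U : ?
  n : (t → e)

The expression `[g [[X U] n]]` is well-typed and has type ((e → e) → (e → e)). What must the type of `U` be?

[g [[X U] n]] is required to be ((e → e) → (e → e)). g : t cannot yield ((e → e) → (e → e)) as functor, so [[X U] n] : (t → ((e → e) → (e → e))).
[[X U] n] is required to be (t → ((e → e) → (e → e))). n : (t → e) cannot yield (t → ((e → e) → (e → e))) as functor, so [X U] : ((t → e) → (t → ((e → e) → (e → e)))).
[X U] is required to be ((t → e) → (t → ((e → e) → (e → e)))). X : t cannot yield ((t → e) → (t → ((e → e) → (e → e)))) as functor, so U : (t → ((t → e) → (t → ((e → e) → (e → e))))).

(t → ((t → e) → (t → ((e → e) → (e → e)))))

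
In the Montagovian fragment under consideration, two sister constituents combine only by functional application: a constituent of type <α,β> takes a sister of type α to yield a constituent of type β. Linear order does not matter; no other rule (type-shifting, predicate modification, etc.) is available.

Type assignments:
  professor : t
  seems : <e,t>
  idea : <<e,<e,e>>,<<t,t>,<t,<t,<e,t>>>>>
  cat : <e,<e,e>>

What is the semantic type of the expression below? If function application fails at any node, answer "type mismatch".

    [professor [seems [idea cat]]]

type mismatch

[idea cat]: <<e,<e,e>>,<<t,t>,<t,<t,<e,t>>>>> applied to <e,<e,e>> yields <<t,t>,<t,<t,<e,t>>>>.
[seems [idea cat]]: <e,t> and <<t,t>,<t,<t,<e,t>>>> cannot combine by function application — type clash.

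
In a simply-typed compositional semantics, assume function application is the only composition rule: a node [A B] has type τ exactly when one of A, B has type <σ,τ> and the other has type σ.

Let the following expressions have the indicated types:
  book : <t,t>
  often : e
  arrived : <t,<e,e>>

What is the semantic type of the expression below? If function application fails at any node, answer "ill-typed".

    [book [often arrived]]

[often arrived]: e with <t,<e,e>> — neither is a function whose domain matches the other; composition fails here.

ill-typed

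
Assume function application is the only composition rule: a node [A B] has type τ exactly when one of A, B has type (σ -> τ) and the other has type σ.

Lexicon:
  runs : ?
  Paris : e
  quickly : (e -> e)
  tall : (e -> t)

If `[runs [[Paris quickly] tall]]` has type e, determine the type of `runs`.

At [runs [[Paris quickly] tall]] (required: e): [[Paris quickly] tall] is t, which is not a function with range e; hence runs is the functor — type (t -> e).

(t -> e)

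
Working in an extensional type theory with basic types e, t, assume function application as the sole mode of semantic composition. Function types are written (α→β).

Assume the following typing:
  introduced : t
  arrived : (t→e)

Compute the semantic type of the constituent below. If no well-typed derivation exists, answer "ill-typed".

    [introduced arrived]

[introduced arrived] — arrived of type (t→e) combines with introduced of type t: type e.

e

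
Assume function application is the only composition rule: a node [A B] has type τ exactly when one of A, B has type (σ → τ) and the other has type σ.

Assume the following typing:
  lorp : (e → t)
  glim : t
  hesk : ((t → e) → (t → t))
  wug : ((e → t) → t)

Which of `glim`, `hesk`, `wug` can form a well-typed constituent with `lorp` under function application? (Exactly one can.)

glim : t — does not combine with lorp.
hesk : ((t → e) → (t → t)) — does not combine with lorp.
wug — combines: wug : ((e → t) → t) takes lorp : (e → t) as argument, giving t.

wug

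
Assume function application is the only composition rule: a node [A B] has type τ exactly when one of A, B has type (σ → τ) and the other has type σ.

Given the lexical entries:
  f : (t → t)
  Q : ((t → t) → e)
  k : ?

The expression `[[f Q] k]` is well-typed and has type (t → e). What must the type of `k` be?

For [[f Q] k] to have type (t → e) with [f Q] of type e, k must be the function: k : (e → (t → e)).

(e → (t → e))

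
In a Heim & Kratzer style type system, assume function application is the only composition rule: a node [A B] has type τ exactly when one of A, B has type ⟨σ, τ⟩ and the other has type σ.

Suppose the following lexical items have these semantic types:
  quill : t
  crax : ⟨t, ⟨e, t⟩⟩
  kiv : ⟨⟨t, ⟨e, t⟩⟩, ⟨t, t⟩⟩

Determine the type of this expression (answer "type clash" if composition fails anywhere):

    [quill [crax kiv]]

[crax kiv]: functor kiv : ⟨⟨t, ⟨e, t⟩⟩, ⟨t, t⟩⟩, argument crax : ⟨t, ⟨e, t⟩⟩; result ⟨t, t⟩.
[quill [crax kiv]]: functor [crax kiv] : ⟨t, t⟩, argument quill : t; result t.

t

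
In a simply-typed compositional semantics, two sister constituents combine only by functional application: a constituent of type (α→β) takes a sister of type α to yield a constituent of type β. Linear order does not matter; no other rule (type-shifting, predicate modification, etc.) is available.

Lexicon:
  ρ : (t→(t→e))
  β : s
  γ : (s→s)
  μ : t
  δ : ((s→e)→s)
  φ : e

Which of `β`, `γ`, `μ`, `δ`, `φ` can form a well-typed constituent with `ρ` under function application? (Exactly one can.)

β : s — ρ needs t; β needs nothing (atomic); neither fits.
γ : (s→s) — ρ needs t; γ needs s; neither fits.
μ — combines: ρ : (t→(t→e)) takes μ : t as argument, giving (t→e).
δ : ((s→e)→s) — ρ needs t; δ needs (s→e); neither fits.
φ : e — ρ needs t; φ needs nothing (atomic); neither fits.

μ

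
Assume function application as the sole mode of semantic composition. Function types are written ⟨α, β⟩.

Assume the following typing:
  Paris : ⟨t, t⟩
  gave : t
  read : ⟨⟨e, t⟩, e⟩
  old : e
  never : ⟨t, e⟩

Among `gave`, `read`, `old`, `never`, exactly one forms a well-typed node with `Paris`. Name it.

gave

gave — combines: Paris : ⟨t, t⟩ takes gave : t as argument, giving t.
read : ⟨⟨e, t⟩, e⟩ — no; Paris wants t, and read wants ⟨e, t⟩.
old : e — no; Paris wants t, and old wants nothing (atomic).
never : ⟨t, e⟩ — no; Paris wants t, and never wants t.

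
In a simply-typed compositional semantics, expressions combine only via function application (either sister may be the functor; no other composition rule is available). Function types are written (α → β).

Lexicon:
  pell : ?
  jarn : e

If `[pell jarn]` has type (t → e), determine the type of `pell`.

(e → (t → e))

At [pell jarn] (required: (t → e)): jarn is e, which is not a function with range (t → e); hence pell is the functor — type (e → (t → e)).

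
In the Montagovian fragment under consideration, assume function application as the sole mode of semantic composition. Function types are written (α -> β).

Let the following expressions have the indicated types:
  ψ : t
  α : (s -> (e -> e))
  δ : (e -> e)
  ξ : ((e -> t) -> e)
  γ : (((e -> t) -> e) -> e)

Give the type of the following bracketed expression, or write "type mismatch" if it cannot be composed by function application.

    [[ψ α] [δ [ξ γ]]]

[ψ α]: t with (s -> (e -> e)) — neither is a function whose domain matches the other; composition fails here.

type mismatch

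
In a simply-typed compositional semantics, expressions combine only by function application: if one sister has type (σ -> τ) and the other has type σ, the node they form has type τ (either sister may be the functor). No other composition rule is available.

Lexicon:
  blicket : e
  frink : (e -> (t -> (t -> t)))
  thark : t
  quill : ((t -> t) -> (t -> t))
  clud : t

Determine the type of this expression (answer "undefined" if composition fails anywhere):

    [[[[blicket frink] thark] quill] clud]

At [blicket frink], frink : (e -> (t -> (t -> t))) takes blicket : e, giving (t -> (t -> t)).
At [[blicket frink] thark], [blicket frink] : (t -> (t -> t)) takes thark : t, giving (t -> t).
At [[[blicket frink] thark] quill], quill : ((t -> t) -> (t -> t)) takes [[blicket frink] thark] : (t -> t), giving (t -> t).
At [[[[blicket frink] thark] quill] clud], [[[blicket frink] thark] quill] : (t -> t) takes clud : t, giving t.

t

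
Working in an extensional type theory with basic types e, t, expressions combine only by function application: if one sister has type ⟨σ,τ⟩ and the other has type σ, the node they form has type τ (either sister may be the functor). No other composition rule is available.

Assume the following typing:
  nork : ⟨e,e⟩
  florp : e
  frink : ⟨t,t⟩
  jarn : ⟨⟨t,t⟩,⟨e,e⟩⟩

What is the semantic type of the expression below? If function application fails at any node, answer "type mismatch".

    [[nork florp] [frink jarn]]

e

[nork florp]: ⟨e,e⟩ applied to e yields e.
[frink jarn]: ⟨⟨t,t⟩,⟨e,e⟩⟩ applied to ⟨t,t⟩ yields ⟨e,e⟩.
[[nork florp] [frink jarn]]: ⟨e,e⟩ applied to e yields e.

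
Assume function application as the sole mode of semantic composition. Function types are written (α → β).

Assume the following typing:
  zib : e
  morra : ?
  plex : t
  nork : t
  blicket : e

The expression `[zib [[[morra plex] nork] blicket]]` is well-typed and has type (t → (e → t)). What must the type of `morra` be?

At [zib [[[morra plex] nork] blicket]] (required: (t → (e → t))): zib is e, which is not a function with range (t → (e → t)); hence [[[morra plex] nork] blicket] is the functor — type (e → (t → (e → t))).
At [[[morra plex] nork] blicket] (required: (e → (t → (e → t)))): blicket is e, which is not a function with range (e → (t → (e → t))); hence [[morra plex] nork] is the functor — type (e → (e → (t → (e → t)))).
At [[morra plex] nork] (required: (e → (e → (t → (e → t))))): nork is t, which is not a function with range (e → (e → (t → (e → t)))); hence [morra plex] is the functor — type (t → (e → (e → (t → (e → t))))).
At [morra plex] (required: (t → (e → (e → (t → (e → t)))))): plex is t, which is not a function with range (t → (e → (e → (t → (e → t))))); hence morra is the functor — type (t → (t → (e → (e → (t → (e → t)))))).

(t → (t → (e → (e → (t → (e → t))))))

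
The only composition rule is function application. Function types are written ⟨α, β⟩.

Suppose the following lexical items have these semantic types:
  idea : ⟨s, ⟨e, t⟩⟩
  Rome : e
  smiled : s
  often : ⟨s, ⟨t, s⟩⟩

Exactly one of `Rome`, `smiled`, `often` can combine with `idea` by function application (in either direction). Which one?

Rome : e — does not combine with idea.
smiled — combines: idea : ⟨s, ⟨e, t⟩⟩ takes smiled : s as argument, giving ⟨e, t⟩.
often : ⟨s, ⟨t, s⟩⟩ — does not combine with idea.

smiled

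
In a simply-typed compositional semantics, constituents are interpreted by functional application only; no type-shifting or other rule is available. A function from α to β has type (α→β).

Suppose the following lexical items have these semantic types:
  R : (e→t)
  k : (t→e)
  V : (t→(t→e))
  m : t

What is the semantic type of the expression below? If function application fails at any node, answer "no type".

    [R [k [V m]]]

no type

[V m]: (t→(t→e)) applied to t yields (t→e).
[k [V m]]: (t→e) with (t→e) — neither is a function whose domain matches the other; composition fails here.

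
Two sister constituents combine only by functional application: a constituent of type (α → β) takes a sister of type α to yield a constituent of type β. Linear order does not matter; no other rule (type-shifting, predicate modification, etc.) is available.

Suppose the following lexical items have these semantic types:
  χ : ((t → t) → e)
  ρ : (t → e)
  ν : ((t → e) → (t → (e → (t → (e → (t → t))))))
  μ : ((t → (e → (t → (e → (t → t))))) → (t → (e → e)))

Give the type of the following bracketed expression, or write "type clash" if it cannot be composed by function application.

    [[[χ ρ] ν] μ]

type clash

At [χ ρ]: neither ((t → t) → e) nor (t → e) can take the other as argument; the node is ill-typed.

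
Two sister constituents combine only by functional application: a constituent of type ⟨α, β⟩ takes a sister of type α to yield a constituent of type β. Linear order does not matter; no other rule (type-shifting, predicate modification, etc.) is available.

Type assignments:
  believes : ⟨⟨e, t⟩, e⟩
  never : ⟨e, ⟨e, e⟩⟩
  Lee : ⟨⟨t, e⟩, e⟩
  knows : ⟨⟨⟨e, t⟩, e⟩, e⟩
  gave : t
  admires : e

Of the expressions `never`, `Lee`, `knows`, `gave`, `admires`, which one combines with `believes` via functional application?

never : ⟨e, ⟨e, e⟩⟩ — believes needs ⟨e, t⟩; never needs e; neither fits.
Lee : ⟨⟨t, e⟩, e⟩ — believes needs ⟨e, t⟩; Lee needs ⟨t, e⟩; neither fits.
knows — combines: knows : ⟨⟨⟨e, t⟩, e⟩, e⟩ takes believes : ⟨⟨e, t⟩, e⟩ as argument, giving e.
gave : t — believes needs ⟨e, t⟩; gave needs nothing (atomic); neither fits.
admires : e — believes needs ⟨e, t⟩; admires needs nothing (atomic); neither fits.

knows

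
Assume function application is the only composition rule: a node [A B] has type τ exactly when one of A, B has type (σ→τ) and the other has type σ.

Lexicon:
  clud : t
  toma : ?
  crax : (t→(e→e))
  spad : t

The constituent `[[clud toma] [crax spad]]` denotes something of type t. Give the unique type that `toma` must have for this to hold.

[[clud toma] [crax spad]] must have type t. The sister [crax spad] has type (e→e); that is not a function onto t, so [clud toma] must be the functor, of type ((e→e)→t).
[clud toma] must have type ((e→e)→t). The sister clud has type t; that is not a function onto ((e→e)→t), so toma must be the functor, of type (t→((e→e)→t)).

(t→((e→e)→t))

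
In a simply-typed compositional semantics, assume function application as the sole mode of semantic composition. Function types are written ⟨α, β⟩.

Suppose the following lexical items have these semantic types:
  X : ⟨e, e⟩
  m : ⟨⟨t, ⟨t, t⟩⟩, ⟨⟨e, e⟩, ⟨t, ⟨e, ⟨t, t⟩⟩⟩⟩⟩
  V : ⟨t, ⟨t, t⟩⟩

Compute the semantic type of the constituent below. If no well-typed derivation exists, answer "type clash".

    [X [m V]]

[m V] — m of type ⟨⟨t, ⟨t, t⟩⟩, ⟨⟨e, e⟩, ⟨t, ⟨e, ⟨t, t⟩⟩⟩⟩⟩ combines with V of type ⟨t, ⟨t, t⟩⟩: type ⟨⟨e, e⟩, ⟨t, ⟨e, ⟨t, t⟩⟩⟩⟩.
[X [m V]] — [m V] of type ⟨⟨e, e⟩, ⟨t, ⟨e, ⟨t, t⟩⟩⟩⟩ combines with X of type ⟨e, e⟩: type ⟨t, ⟨e, ⟨t, t⟩⟩⟩.

⟨t, ⟨e, ⟨t, t⟩⟩⟩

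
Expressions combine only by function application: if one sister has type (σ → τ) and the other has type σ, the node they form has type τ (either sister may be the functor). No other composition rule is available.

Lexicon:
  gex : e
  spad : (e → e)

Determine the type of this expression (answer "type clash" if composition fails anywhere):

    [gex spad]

[gex spad]: functor spad : (e → e), argument gex : e; result e.

e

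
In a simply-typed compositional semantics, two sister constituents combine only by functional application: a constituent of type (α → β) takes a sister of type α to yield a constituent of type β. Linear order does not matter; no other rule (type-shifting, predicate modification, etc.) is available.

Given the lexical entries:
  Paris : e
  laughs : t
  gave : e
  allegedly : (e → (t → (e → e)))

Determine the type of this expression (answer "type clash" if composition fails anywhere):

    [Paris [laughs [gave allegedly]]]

[gave allegedly] — allegedly of type (e → (t → (e → e))) combines with gave of type e: type (t → (e → e)).
[laughs [gave allegedly]] — [gave allegedly] of type (t → (e → e)) combines with laughs of type t: type (e → e).
[Paris [laughs [gave allegedly]]] — [laughs [gave allegedly]] of type (e → e) combines with Paris of type e: type e.

e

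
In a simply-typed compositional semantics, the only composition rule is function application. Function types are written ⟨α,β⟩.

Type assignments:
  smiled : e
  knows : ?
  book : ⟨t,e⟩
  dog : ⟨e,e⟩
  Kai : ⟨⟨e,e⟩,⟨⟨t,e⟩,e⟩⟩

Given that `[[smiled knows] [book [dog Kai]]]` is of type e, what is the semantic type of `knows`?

For [[smiled knows] [book [dog Kai]]] to have type e with [book [dog Kai]] of type e, [smiled knows] must be the function: [smiled knows] : ⟨e,e⟩.
For [smiled knows] to have type ⟨e,e⟩ with smiled of type e, knows must be the function: knows : ⟨e,⟨e,e⟩⟩.

⟨e,⟨e,e⟩⟩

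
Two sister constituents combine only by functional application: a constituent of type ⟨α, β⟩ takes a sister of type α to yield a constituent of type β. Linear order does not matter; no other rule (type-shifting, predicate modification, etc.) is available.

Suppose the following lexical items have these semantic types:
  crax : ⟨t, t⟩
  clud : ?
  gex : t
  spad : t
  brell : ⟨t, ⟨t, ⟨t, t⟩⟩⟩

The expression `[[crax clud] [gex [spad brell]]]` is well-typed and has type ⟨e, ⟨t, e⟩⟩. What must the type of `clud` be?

⟨⟨t, t⟩, ⟨⟨t, t⟩, ⟨e, ⟨t, e⟩⟩⟩⟩

At [[crax clud] [gex [spad brell]]] (required: ⟨e, ⟨t, e⟩⟩): [gex [spad brell]] is ⟨t, t⟩, which is not a function with range ⟨e, ⟨t, e⟩⟩; hence [crax clud] is the functor — type ⟨⟨t, t⟩, ⟨e, ⟨t, e⟩⟩⟩.
At [crax clud] (required: ⟨⟨t, t⟩, ⟨e, ⟨t, e⟩⟩⟩): crax is ⟨t, t⟩, which is not a function with range ⟨⟨t, t⟩, ⟨e, ⟨t, e⟩⟩⟩; hence clud is the functor — type ⟨⟨t, t⟩, ⟨⟨t, t⟩, ⟨e, ⟨t, e⟩⟩⟩⟩.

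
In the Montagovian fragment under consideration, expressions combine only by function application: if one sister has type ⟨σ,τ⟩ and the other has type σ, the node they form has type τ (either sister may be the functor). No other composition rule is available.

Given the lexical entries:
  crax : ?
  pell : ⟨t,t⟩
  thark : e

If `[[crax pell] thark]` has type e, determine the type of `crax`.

⟨⟨t,t⟩,⟨e,e⟩⟩

At [[crax pell] thark] (required: e): thark is e, which is not a function with range e; hence [crax pell] is the functor — type ⟨e,e⟩.
At [crax pell] (required: ⟨e,e⟩): pell is ⟨t,t⟩, which is not a function with range ⟨e,e⟩; hence crax is the functor — type ⟨⟨t,t⟩,⟨e,e⟩⟩.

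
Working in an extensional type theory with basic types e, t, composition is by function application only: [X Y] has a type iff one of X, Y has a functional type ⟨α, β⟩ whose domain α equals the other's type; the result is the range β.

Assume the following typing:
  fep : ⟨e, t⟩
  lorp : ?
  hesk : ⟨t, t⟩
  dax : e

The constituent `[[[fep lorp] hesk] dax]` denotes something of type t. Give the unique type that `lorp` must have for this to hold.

⟨⟨e, t⟩, ⟨⟨t, t⟩, ⟨e, t⟩⟩⟩

[[[fep lorp] hesk] dax] must have type t. The sister dax has type e; that is not a function onto t, so [[fep lorp] hesk] must be the functor, of type ⟨e, t⟩.
[[fep lorp] hesk] must have type ⟨e, t⟩. The sister hesk has type ⟨t, t⟩; that is not a function onto ⟨e, t⟩, so [fep lorp] must be the functor, of type ⟨⟨t, t⟩, ⟨e, t⟩⟩.
[fep lorp] must have type ⟨⟨t, t⟩, ⟨e, t⟩⟩. The sister fep has type ⟨e, t⟩; that is not a function onto ⟨⟨t, t⟩, ⟨e, t⟩⟩, so lorp must be the functor, of type ⟨⟨e, t⟩, ⟨⟨t, t⟩, ⟨e, t⟩⟩⟩.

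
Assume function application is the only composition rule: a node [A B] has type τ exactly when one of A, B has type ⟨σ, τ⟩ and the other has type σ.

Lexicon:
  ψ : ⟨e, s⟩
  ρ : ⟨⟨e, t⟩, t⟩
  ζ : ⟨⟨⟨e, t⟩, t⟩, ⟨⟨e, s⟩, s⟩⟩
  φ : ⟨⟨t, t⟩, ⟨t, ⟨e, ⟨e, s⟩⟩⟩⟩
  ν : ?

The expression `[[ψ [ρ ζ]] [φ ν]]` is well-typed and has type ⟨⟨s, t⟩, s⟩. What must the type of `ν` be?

For [[ψ [ρ ζ]] [φ ν]] to have type ⟨⟨s, t⟩, s⟩ with [ψ [ρ ζ]] of type s, [φ ν] must be the function: [φ ν] : ⟨s, ⟨⟨s, t⟩, s⟩⟩.
For [φ ν] to have type ⟨s, ⟨⟨s, t⟩, s⟩⟩ with φ of type ⟨⟨t, t⟩, ⟨t, ⟨e, ⟨e, s⟩⟩⟩⟩, ν must be the function: ν : ⟨⟨⟨t, t⟩, ⟨t, ⟨e, ⟨e, s⟩⟩⟩⟩, ⟨s, ⟨⟨s, t⟩, s⟩⟩⟩.

⟨⟨⟨t, t⟩, ⟨t, ⟨e, ⟨e, s⟩⟩⟩⟩, ⟨s, ⟨⟨s, t⟩, s⟩⟩⟩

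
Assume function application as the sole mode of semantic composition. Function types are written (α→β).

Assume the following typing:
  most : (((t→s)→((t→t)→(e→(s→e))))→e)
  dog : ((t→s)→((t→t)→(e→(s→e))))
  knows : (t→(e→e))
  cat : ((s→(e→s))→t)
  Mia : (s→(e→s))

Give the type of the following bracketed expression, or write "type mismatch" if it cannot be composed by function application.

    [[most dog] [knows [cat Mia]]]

e

[most dog]: functor most : (((t→s)→((t→t)→(e→(s→e))))→e), argument dog : ((t→s)→((t→t)→(e→(s→e)))); result e.
[cat Mia]: functor cat : ((s→(e→s))→t), argument Mia : (s→(e→s)); result t.
[knows [cat Mia]]: functor knows : (t→(e→e)), argument [cat Mia] : t; result (e→e).
[[most dog] [knows [cat Mia]]]: functor [knows [cat Mia]] : (e→e), argument [most dog] : e; result e.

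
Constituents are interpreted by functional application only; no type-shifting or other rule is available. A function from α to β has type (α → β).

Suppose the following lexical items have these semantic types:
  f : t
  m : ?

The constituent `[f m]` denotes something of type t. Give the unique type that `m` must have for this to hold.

(t → t)

[f m] must have type t. The sister f has type t; that is not a function onto t, so m must be the functor, of type (t → t).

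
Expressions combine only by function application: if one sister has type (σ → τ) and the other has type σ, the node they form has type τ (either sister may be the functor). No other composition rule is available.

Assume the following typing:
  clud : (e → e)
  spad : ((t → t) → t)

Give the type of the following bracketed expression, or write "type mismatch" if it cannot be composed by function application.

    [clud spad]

[clud spad]: (e → e) with ((t → t) → t) — neither is a function whose domain matches the other; composition fails here.

type mismatch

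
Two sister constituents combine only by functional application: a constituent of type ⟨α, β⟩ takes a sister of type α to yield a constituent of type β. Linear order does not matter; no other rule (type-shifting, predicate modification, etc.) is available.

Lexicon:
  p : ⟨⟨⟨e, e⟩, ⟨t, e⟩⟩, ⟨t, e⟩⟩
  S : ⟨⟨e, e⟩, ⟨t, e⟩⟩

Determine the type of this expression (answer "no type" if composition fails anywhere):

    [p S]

[p S]: functor p : ⟨⟨⟨e, e⟩, ⟨t, e⟩⟩, ⟨t, e⟩⟩, argument S : ⟨⟨e, e⟩, ⟨t, e⟩⟩; result ⟨t, e⟩.

⟨t, e⟩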